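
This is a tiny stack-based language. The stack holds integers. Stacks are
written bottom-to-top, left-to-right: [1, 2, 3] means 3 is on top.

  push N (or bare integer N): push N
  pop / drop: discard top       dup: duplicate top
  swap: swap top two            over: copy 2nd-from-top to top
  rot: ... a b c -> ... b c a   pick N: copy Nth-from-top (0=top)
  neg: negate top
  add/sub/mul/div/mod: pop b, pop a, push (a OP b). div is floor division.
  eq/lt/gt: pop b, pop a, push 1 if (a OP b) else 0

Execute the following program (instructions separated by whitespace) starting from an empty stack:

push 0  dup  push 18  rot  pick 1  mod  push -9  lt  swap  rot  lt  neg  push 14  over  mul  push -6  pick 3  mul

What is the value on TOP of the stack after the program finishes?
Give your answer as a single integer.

After 'push 0': [0]
After 'dup': [0, 0]
After 'push 18': [0, 0, 18]
After 'rot': [0, 18, 0]
After 'pick 1': [0, 18, 0, 18]
After 'mod': [0, 18, 0]
After 'push -9': [0, 18, 0, -9]
After 'lt': [0, 18, 0]
After 'swap': [0, 0, 18]
After 'rot': [0, 18, 0]
After 'lt': [0, 0]
After 'neg': [0, 0]
After 'push 14': [0, 0, 14]
After 'over': [0, 0, 14, 0]
After 'mul': [0, 0, 0]
After 'push -6': [0, 0, 0, -6]
After 'pick 3': [0, 0, 0, -6, 0]
After 'mul': [0, 0, 0, 0]

Answer: 0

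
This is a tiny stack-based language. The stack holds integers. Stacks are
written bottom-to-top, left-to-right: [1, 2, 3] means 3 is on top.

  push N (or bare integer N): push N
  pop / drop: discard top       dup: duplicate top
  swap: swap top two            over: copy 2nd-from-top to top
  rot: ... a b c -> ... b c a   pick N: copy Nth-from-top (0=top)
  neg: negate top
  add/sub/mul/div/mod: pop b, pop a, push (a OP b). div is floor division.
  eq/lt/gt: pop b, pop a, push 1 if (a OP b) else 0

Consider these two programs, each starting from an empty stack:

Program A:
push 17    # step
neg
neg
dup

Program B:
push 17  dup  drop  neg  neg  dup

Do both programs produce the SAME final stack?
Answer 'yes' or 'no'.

Answer: yes

Derivation:
Program A trace:
  After 'push 17': [17]
  After 'neg': [-17]
  After 'neg': [17]
  After 'dup': [17, 17]
Program A final stack: [17, 17]

Program B trace:
  After 'push 17': [17]
  After 'dup': [17, 17]
  After 'drop': [17]
  After 'neg': [-17]
  After 'neg': [17]
  After 'dup': [17, 17]
Program B final stack: [17, 17]
Same: yes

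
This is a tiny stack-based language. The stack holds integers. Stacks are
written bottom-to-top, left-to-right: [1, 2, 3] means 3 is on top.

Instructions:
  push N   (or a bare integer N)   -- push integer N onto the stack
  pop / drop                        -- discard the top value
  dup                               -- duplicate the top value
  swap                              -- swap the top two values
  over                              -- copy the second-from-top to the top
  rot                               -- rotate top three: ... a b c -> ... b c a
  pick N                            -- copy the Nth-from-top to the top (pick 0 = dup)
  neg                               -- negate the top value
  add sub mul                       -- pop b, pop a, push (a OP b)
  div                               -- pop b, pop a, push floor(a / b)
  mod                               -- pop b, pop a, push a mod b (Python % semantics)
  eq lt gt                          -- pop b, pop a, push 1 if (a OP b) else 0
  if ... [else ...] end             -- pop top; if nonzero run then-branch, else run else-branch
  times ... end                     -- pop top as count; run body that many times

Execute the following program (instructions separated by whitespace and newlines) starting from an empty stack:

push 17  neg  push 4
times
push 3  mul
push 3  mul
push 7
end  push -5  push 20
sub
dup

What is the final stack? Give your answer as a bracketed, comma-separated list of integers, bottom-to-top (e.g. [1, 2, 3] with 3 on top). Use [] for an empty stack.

Answer: [-153, 63, 63, 63, 7, -25, -25]

Derivation:
After 'push 17': [17]
After 'neg': [-17]
After 'push 4': [-17, 4]
After 'times': [-17]
After 'push 3': [-17, 3]
After 'mul': [-51]
After 'push 3': [-51, 3]
After 'mul': [-153]
After 'push 7': [-153, 7]
After 'push 3': [-153, 7, 3]
After 'mul': [-153, 21]
After 'push 3': [-153, 21, 3]
  ...
After 'push 3': [-153, 63, 21, 3]
After 'mul': [-153, 63, 63]
After 'push 7': [-153, 63, 63, 7]
After 'push 3': [-153, 63, 63, 7, 3]
After 'mul': [-153, 63, 63, 21]
After 'push 3': [-153, 63, 63, 21, 3]
After 'mul': [-153, 63, 63, 63]
After 'push 7': [-153, 63, 63, 63, 7]
After 'push -5': [-153, 63, 63, 63, 7, -5]
After 'push 20': [-153, 63, 63, 63, 7, -5, 20]
After 'sub': [-153, 63, 63, 63, 7, -25]
After 'dup': [-153, 63, 63, 63, 7, -25, -25]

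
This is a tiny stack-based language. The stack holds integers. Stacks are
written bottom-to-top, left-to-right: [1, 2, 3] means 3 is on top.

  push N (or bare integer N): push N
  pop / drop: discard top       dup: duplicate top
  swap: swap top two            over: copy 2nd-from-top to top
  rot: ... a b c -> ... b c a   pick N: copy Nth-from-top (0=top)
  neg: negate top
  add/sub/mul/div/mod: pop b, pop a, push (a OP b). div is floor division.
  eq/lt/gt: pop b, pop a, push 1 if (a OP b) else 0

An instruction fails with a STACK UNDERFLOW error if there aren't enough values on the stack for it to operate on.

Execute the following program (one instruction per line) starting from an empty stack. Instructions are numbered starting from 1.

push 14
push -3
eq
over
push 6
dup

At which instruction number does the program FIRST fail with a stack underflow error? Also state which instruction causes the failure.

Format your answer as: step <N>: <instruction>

Answer: step 4: over

Derivation:
Step 1 ('push 14'): stack = [14], depth = 1
Step 2 ('push -3'): stack = [14, -3], depth = 2
Step 3 ('eq'): stack = [0], depth = 1
Step 4 ('over'): needs 2 value(s) but depth is 1 — STACK UNDERFLOW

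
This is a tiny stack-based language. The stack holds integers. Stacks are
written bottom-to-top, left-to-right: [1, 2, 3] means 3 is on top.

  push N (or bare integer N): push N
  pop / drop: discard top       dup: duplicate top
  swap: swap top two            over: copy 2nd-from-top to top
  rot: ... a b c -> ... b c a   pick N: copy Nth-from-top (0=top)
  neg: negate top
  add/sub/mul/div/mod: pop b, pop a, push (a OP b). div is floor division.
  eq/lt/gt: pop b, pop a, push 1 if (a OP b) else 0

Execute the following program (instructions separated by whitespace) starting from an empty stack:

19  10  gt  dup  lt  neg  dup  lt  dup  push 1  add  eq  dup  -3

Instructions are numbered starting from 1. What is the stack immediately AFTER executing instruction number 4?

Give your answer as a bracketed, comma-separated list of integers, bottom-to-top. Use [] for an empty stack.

Answer: [1, 1]

Derivation:
Step 1 ('19'): [19]
Step 2 ('10'): [19, 10]
Step 3 ('gt'): [1]
Step 4 ('dup'): [1, 1]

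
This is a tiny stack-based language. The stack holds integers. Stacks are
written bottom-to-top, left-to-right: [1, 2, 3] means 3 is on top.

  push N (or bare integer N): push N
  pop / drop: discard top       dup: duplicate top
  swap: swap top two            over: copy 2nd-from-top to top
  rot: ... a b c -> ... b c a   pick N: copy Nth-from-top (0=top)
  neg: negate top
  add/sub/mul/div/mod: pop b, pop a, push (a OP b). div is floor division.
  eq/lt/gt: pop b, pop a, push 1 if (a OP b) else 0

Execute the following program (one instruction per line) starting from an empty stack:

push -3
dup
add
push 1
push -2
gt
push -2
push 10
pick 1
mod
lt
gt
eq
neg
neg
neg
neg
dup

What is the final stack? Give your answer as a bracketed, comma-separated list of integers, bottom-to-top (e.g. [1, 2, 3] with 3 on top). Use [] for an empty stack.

After 'push -3': [-3]
After 'dup': [-3, -3]
After 'add': [-6]
After 'push 1': [-6, 1]
After 'push -2': [-6, 1, -2]
After 'gt': [-6, 1]
After 'push -2': [-6, 1, -2]
After 'push 10': [-6, 1, -2, 10]
After 'pick 1': [-6, 1, -2, 10, -2]
After 'mod': [-6, 1, -2, 0]
After 'lt': [-6, 1, 1]
After 'gt': [-6, 0]
After 'eq': [0]
After 'neg': [0]
After 'neg': [0]
After 'neg': [0]
After 'neg': [0]
After 'dup': [0, 0]

Answer: [0, 0]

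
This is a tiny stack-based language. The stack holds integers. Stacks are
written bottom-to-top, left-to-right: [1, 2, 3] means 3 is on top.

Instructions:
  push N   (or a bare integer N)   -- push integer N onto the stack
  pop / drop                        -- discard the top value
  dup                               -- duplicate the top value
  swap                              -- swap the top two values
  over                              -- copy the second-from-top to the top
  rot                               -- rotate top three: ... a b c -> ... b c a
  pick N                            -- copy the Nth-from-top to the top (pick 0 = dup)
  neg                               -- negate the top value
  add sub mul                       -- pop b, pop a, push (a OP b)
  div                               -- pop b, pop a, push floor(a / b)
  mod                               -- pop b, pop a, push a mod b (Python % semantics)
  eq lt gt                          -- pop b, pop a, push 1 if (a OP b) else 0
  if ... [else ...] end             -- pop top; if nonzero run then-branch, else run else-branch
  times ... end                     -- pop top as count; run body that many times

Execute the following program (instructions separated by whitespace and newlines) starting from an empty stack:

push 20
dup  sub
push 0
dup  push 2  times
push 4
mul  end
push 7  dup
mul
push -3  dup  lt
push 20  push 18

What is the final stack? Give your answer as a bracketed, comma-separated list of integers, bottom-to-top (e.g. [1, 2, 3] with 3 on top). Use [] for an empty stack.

After 'push 20': [20]
After 'dup': [20, 20]
After 'sub': [0]
After 'push 0': [0, 0]
After 'dup': [0, 0, 0]
After 'push 2': [0, 0, 0, 2]
After 'times': [0, 0, 0]
After 'push 4': [0, 0, 0, 4]
After 'mul': [0, 0, 0]
After 'push 4': [0, 0, 0, 4]
After 'mul': [0, 0, 0]
After 'push 7': [0, 0, 0, 7]
After 'dup': [0, 0, 0, 7, 7]
After 'mul': [0, 0, 0, 49]
After 'push -3': [0, 0, 0, 49, -3]
After 'dup': [0, 0, 0, 49, -3, -3]
After 'lt': [0, 0, 0, 49, 0]
After 'push 20': [0, 0, 0, 49, 0, 20]
After 'push 18': [0, 0, 0, 49, 0, 20, 18]

Answer: [0, 0, 0, 49, 0, 20, 18]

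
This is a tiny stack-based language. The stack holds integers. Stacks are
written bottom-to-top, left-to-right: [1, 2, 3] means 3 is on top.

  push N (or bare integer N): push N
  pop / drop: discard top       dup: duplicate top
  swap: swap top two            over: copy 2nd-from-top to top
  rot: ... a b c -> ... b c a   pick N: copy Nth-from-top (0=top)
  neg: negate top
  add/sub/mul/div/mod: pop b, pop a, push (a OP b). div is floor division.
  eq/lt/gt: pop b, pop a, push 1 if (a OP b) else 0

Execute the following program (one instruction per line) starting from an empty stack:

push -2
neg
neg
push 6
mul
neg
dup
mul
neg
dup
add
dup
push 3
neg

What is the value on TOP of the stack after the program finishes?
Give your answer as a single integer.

After 'push -2': [-2]
After 'neg': [2]
After 'neg': [-2]
After 'push 6': [-2, 6]
After 'mul': [-12]
After 'neg': [12]
After 'dup': [12, 12]
After 'mul': [144]
After 'neg': [-144]
After 'dup': [-144, -144]
After 'add': [-288]
After 'dup': [-288, -288]
After 'push 3': [-288, -288, 3]
After 'neg': [-288, -288, -3]

Answer: -3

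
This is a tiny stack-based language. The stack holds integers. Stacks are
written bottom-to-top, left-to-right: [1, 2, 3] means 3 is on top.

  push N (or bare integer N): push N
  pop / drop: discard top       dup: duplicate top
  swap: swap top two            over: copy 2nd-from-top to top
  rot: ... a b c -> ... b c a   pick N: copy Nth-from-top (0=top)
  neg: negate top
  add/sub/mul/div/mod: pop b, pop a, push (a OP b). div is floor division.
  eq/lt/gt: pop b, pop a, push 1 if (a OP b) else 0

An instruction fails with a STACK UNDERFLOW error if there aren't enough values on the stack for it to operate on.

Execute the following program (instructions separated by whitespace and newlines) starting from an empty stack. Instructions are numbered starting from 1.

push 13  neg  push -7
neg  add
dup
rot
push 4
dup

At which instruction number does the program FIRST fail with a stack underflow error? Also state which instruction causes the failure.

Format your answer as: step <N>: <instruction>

Answer: step 7: rot

Derivation:
Step 1 ('push 13'): stack = [13], depth = 1
Step 2 ('neg'): stack = [-13], depth = 1
Step 3 ('push -7'): stack = [-13, -7], depth = 2
Step 4 ('neg'): stack = [-13, 7], depth = 2
Step 5 ('add'): stack = [-6], depth = 1
Step 6 ('dup'): stack = [-6, -6], depth = 2
Step 7 ('rot'): needs 3 value(s) but depth is 2 — STACK UNDERFLOW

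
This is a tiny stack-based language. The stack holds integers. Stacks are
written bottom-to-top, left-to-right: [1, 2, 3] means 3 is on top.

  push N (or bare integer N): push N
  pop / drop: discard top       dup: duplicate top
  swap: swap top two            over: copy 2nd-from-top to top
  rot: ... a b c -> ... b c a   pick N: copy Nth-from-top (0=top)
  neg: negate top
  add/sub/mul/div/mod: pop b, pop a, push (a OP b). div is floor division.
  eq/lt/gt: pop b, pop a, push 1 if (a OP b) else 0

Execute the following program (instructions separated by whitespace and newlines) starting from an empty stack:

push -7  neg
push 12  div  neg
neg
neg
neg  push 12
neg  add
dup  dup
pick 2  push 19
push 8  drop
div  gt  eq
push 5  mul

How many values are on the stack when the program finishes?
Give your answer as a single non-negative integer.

Answer: 2

Derivation:
After 'push -7': stack = [-7] (depth 1)
After 'neg': stack = [7] (depth 1)
After 'push 12': stack = [7, 12] (depth 2)
After 'div': stack = [0] (depth 1)
After 'neg': stack = [0] (depth 1)
After 'neg': stack = [0] (depth 1)
After 'neg': stack = [0] (depth 1)
After 'neg': stack = [0] (depth 1)
After 'push 12': stack = [0, 12] (depth 2)
After 'neg': stack = [0, -12] (depth 2)
  ...
After 'dup': stack = [-12, -12, -12] (depth 3)
After 'pick 2': stack = [-12, -12, -12, -12] (depth 4)
After 'push 19': stack = [-12, -12, -12, -12, 19] (depth 5)
After 'push 8': stack = [-12, -12, -12, -12, 19, 8] (depth 6)
After 'drop': stack = [-12, -12, -12, -12, 19] (depth 5)
After 'div': stack = [-12, -12, -12, -1] (depth 4)
After 'gt': stack = [-12, -12, 0] (depth 3)
After 'eq': stack = [-12, 0] (depth 2)
After 'push 5': stack = [-12, 0, 5] (depth 3)
After 'mul': stack = [-12, 0] (depth 2)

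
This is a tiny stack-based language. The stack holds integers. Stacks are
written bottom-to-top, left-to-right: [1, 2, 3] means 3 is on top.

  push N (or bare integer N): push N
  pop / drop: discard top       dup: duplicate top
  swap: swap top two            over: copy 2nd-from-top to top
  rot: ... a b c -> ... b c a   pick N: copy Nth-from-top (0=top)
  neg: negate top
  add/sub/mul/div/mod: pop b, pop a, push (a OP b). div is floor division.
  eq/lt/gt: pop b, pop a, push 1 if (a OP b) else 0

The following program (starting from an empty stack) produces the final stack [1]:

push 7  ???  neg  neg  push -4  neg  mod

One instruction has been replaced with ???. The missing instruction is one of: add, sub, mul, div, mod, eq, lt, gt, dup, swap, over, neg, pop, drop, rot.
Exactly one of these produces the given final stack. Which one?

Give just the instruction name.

Stack before ???: [7]
Stack after ???:  [-7]
The instruction that transforms [7] -> [-7] is: neg

Answer: neg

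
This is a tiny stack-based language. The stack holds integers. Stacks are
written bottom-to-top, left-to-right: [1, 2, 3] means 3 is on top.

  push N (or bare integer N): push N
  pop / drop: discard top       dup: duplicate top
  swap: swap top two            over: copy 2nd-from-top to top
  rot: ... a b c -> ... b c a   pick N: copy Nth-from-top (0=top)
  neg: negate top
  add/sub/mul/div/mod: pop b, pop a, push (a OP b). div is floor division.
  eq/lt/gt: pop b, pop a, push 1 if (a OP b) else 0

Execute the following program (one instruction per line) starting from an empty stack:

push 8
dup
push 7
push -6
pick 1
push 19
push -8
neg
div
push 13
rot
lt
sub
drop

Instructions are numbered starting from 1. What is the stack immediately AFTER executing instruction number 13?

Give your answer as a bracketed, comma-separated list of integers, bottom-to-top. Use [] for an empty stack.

Answer: [8, 8, 7, -6, 2]

Derivation:
Step 1 ('push 8'): [8]
Step 2 ('dup'): [8, 8]
Step 3 ('push 7'): [8, 8, 7]
Step 4 ('push -6'): [8, 8, 7, -6]
Step 5 ('pick 1'): [8, 8, 7, -6, 7]
Step 6 ('push 19'): [8, 8, 7, -6, 7, 19]
Step 7 ('push -8'): [8, 8, 7, -6, 7, 19, -8]
Step 8 ('neg'): [8, 8, 7, -6, 7, 19, 8]
Step 9 ('div'): [8, 8, 7, -6, 7, 2]
Step 10 ('push 13'): [8, 8, 7, -6, 7, 2, 13]
Step 11 ('rot'): [8, 8, 7, -6, 2, 13, 7]
Step 12 ('lt'): [8, 8, 7, -6, 2, 0]
Step 13 ('sub'): [8, 8, 7, -6, 2]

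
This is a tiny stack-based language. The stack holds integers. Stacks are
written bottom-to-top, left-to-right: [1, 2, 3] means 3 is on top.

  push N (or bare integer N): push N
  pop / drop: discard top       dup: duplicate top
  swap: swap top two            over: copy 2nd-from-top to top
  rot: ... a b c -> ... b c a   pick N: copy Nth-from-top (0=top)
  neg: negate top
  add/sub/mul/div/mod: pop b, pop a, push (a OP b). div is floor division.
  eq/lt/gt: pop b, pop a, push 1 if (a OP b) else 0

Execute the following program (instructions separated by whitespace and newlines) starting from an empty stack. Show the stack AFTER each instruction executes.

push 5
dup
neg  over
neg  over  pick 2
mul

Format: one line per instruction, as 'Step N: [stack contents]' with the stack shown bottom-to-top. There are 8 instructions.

Step 1: [5]
Step 2: [5, 5]
Step 3: [5, -5]
Step 4: [5, -5, 5]
Step 5: [5, -5, -5]
Step 6: [5, -5, -5, -5]
Step 7: [5, -5, -5, -5, -5]
Step 8: [5, -5, -5, 25]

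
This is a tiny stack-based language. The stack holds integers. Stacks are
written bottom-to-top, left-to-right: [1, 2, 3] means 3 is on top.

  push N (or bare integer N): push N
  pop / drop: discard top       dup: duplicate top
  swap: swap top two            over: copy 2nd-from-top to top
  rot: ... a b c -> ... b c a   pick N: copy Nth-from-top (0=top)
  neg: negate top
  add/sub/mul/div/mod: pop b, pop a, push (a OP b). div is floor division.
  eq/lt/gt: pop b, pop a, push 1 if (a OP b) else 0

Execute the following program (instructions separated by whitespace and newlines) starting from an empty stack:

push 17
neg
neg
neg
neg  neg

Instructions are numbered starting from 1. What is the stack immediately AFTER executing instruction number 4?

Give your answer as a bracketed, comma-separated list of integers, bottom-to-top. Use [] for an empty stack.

Answer: [-17]

Derivation:
Step 1 ('push 17'): [17]
Step 2 ('neg'): [-17]
Step 3 ('neg'): [17]
Step 4 ('neg'): [-17]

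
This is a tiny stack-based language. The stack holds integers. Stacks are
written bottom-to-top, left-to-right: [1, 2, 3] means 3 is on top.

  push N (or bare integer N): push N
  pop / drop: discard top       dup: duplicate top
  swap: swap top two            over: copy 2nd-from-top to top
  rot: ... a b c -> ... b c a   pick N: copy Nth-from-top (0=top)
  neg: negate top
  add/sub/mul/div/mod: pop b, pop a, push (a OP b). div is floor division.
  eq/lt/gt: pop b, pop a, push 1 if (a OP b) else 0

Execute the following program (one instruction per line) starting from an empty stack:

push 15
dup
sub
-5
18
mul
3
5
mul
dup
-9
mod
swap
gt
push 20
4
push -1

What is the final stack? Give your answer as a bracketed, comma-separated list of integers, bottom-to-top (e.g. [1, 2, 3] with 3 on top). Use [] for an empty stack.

After 'push 15': [15]
After 'dup': [15, 15]
After 'sub': [0]
After 'push -5': [0, -5]
After 'push 18': [0, -5, 18]
After 'mul': [0, -90]
After 'push 3': [0, -90, 3]
After 'push 5': [0, -90, 3, 5]
After 'mul': [0, -90, 15]
After 'dup': [0, -90, 15, 15]
After 'push -9': [0, -90, 15, 15, -9]
After 'mod': [0, -90, 15, -3]
After 'swap': [0, -90, -3, 15]
After 'gt': [0, -90, 0]
After 'push 20': [0, -90, 0, 20]
After 'push 4': [0, -90, 0, 20, 4]
After 'push -1': [0, -90, 0, 20, 4, -1]

Answer: [0, -90, 0, 20, 4, -1]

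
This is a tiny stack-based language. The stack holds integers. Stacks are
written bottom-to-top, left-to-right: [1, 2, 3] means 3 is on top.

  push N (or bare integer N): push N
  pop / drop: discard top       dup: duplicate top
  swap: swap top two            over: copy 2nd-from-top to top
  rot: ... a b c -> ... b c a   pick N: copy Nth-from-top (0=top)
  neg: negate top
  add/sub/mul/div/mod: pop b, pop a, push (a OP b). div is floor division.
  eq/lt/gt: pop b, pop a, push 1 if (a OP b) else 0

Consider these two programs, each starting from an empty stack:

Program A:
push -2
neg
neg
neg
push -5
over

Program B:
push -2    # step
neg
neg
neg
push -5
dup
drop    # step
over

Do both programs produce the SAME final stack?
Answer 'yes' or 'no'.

Program A trace:
  After 'push -2': [-2]
  After 'neg': [2]
  After 'neg': [-2]
  After 'neg': [2]
  After 'push -5': [2, -5]
  After 'over': [2, -5, 2]
Program A final stack: [2, -5, 2]

Program B trace:
  After 'push -2': [-2]
  After 'neg': [2]
  After 'neg': [-2]
  After 'neg': [2]
  After 'push -5': [2, -5]
  After 'dup': [2, -5, -5]
  After 'drop': [2, -5]
  After 'over': [2, -5, 2]
Program B final stack: [2, -5, 2]
Same: yes

Answer: yes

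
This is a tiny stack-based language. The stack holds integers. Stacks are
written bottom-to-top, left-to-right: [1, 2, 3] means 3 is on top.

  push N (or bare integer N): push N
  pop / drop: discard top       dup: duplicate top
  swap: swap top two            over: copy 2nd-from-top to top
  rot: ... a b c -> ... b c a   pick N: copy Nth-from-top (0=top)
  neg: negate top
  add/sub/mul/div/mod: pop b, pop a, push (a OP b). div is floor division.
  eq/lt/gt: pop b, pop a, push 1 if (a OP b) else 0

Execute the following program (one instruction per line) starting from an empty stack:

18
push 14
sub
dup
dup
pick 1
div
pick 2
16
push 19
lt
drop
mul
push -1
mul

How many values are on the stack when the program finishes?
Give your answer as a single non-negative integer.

Answer: 3

Derivation:
After 'push 18': stack = [18] (depth 1)
After 'push 14': stack = [18, 14] (depth 2)
After 'sub': stack = [4] (depth 1)
After 'dup': stack = [4, 4] (depth 2)
After 'dup': stack = [4, 4, 4] (depth 3)
After 'pick 1': stack = [4, 4, 4, 4] (depth 4)
After 'div': stack = [4, 4, 1] (depth 3)
After 'pick 2': stack = [4, 4, 1, 4] (depth 4)
After 'push 16': stack = [4, 4, 1, 4, 16] (depth 5)
After 'push 19': stack = [4, 4, 1, 4, 16, 19] (depth 6)
After 'lt': stack = [4, 4, 1, 4, 1] (depth 5)
After 'drop': stack = [4, 4, 1, 4] (depth 4)
After 'mul': stack = [4, 4, 4] (depth 3)
After 'push -1': stack = [4, 4, 4, -1] (depth 4)
After 'mul': stack = [4, 4, -4] (depth 3)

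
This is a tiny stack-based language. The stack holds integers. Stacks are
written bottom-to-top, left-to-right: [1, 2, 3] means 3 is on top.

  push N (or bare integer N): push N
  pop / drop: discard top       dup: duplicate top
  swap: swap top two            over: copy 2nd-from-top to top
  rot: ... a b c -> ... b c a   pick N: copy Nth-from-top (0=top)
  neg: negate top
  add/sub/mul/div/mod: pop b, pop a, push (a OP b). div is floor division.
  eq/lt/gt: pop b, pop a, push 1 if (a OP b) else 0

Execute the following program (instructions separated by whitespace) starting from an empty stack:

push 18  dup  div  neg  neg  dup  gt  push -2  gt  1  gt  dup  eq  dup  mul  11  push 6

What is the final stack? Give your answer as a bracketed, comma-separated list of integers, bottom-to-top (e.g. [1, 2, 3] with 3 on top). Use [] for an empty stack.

After 'push 18': [18]
After 'dup': [18, 18]
After 'div': [1]
After 'neg': [-1]
After 'neg': [1]
After 'dup': [1, 1]
After 'gt': [0]
After 'push -2': [0, -2]
After 'gt': [1]
After 'push 1': [1, 1]
After 'gt': [0]
After 'dup': [0, 0]
After 'eq': [1]
After 'dup': [1, 1]
After 'mul': [1]
After 'push 11': [1, 11]
After 'push 6': [1, 11, 6]

Answer: [1, 11, 6]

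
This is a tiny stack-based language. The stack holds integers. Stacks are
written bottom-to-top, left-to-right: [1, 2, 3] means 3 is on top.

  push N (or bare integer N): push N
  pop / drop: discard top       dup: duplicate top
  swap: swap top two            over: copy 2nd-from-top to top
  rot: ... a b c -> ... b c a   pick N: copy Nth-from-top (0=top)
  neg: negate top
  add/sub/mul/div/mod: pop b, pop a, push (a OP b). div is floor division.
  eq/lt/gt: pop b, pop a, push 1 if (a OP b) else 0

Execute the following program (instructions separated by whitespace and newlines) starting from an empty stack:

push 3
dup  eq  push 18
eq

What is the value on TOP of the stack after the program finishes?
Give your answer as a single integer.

After 'push 3': [3]
After 'dup': [3, 3]
After 'eq': [1]
After 'push 18': [1, 18]
After 'eq': [0]

Answer: 0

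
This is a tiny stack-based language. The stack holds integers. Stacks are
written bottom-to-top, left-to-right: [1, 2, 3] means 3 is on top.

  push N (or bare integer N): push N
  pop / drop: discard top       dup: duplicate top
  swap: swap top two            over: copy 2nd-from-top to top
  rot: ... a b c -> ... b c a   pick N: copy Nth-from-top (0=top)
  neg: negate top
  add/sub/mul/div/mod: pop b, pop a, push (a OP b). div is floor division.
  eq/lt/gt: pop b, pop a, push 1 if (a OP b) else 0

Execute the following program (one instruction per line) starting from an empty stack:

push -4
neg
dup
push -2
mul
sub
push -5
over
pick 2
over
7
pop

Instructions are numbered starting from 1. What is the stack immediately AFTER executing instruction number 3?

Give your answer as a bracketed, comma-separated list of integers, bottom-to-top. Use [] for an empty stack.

Step 1 ('push -4'): [-4]
Step 2 ('neg'): [4]
Step 3 ('dup'): [4, 4]

Answer: [4, 4]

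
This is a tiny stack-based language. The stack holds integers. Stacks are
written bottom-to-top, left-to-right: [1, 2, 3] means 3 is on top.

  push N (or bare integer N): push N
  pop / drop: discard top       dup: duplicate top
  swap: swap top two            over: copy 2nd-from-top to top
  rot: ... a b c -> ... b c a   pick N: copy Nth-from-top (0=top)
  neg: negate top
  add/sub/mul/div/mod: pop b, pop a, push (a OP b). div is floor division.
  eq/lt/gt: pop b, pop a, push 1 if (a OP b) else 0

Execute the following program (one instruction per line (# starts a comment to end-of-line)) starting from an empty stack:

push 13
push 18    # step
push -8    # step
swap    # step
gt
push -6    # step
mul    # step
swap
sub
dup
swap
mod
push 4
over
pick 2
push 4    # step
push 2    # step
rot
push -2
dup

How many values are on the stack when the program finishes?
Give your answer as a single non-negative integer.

Answer: 8

Derivation:
After 'push 13': stack = [13] (depth 1)
After 'push 18': stack = [13, 18] (depth 2)
After 'push -8': stack = [13, 18, -8] (depth 3)
After 'swap': stack = [13, -8, 18] (depth 3)
After 'gt': stack = [13, 0] (depth 2)
After 'push -6': stack = [13, 0, -6] (depth 3)
After 'mul': stack = [13, 0] (depth 2)
After 'swap': stack = [0, 13] (depth 2)
After 'sub': stack = [-13] (depth 1)
After 'dup': stack = [-13, -13] (depth 2)
After 'swap': stack = [-13, -13] (depth 2)
After 'mod': stack = [0] (depth 1)
After 'push 4': stack = [0, 4] (depth 2)
After 'over': stack = [0, 4, 0] (depth 3)
After 'pick 2': stack = [0, 4, 0, 0] (depth 4)
After 'push 4': stack = [0, 4, 0, 0, 4] (depth 5)
After 'push 2': stack = [0, 4, 0, 0, 4, 2] (depth 6)
After 'rot': stack = [0, 4, 0, 4, 2, 0] (depth 6)
After 'push -2': stack = [0, 4, 0, 4, 2, 0, -2] (depth 7)
After 'dup': stack = [0, 4, 0, 4, 2, 0, -2, -2] (depth 8)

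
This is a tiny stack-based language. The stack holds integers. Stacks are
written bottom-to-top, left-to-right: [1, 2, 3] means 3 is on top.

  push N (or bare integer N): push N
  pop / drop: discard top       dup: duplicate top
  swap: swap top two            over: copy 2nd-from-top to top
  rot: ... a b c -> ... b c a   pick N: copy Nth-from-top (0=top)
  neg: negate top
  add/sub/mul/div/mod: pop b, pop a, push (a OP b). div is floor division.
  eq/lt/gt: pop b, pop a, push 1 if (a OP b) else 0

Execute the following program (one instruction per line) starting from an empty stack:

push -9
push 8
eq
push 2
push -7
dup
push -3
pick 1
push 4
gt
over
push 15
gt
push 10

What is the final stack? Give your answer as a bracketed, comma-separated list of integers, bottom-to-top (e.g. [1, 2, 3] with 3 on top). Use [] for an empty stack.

Answer: [0, 2, -7, -7, -3, 0, 0, 10]

Derivation:
After 'push -9': [-9]
After 'push 8': [-9, 8]
After 'eq': [0]
After 'push 2': [0, 2]
After 'push -7': [0, 2, -7]
After 'dup': [0, 2, -7, -7]
After 'push -3': [0, 2, -7, -7, -3]
After 'pick 1': [0, 2, -7, -7, -3, -7]
After 'push 4': [0, 2, -7, -7, -3, -7, 4]
After 'gt': [0, 2, -7, -7, -3, 0]
After 'over': [0, 2, -7, -7, -3, 0, -3]
After 'push 15': [0, 2, -7, -7, -3, 0, -3, 15]
After 'gt': [0, 2, -7, -7, -3, 0, 0]
After 'push 10': [0, 2, -7, -7, -3, 0, 0, 10]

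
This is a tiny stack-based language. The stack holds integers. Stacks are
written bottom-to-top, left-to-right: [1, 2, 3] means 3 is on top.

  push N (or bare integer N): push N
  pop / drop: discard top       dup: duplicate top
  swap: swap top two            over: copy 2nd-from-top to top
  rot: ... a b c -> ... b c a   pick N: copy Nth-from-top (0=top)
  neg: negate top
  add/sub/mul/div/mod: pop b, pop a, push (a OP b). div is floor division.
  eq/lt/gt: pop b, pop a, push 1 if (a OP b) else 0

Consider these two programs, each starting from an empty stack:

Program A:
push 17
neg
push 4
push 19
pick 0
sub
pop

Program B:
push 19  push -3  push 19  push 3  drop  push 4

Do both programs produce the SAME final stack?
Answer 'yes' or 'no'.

Program A trace:
  After 'push 17': [17]
  After 'neg': [-17]
  After 'push 4': [-17, 4]
  After 'push 19': [-17, 4, 19]
  After 'pick 0': [-17, 4, 19, 19]
  After 'sub': [-17, 4, 0]
  After 'pop': [-17, 4]
Program A final stack: [-17, 4]

Program B trace:
  After 'push 19': [19]
  After 'push -3': [19, -3]
  After 'push 19': [19, -3, 19]
  After 'push 3': [19, -3, 19, 3]
  After 'drop': [19, -3, 19]
  After 'push 4': [19, -3, 19, 4]
Program B final stack: [19, -3, 19, 4]
Same: no

Answer: no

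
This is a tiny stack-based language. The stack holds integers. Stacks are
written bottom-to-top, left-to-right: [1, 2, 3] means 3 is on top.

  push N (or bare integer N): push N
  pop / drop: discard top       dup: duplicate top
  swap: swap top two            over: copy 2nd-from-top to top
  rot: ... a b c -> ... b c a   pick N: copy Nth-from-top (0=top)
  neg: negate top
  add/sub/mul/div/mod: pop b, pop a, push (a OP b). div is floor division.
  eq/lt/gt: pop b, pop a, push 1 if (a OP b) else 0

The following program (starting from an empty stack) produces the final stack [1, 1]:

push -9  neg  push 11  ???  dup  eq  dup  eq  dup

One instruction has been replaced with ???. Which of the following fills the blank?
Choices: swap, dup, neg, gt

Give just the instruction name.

Answer: gt

Derivation:
Stack before ???: [9, 11]
Stack after ???:  [0]
Checking each choice:
  swap: produces [11, 1, 1]
  dup: produces [9, 11, 1, 1]
  neg: produces [9, 1, 1]
  gt: MATCH


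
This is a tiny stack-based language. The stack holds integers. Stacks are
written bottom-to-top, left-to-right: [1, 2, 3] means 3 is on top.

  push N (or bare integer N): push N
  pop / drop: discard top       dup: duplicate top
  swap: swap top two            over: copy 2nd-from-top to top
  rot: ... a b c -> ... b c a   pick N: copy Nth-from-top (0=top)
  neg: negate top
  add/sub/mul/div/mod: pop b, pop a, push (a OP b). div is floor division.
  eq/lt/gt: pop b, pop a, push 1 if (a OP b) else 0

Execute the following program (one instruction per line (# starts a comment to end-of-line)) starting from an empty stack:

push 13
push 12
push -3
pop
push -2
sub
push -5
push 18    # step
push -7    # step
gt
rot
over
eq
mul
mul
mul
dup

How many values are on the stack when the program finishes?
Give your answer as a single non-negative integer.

After 'push 13': stack = [13] (depth 1)
After 'push 12': stack = [13, 12] (depth 2)
After 'push -3': stack = [13, 12, -3] (depth 3)
After 'pop': stack = [13, 12] (depth 2)
After 'push -2': stack = [13, 12, -2] (depth 3)
After 'sub': stack = [13, 14] (depth 2)
After 'push -5': stack = [13, 14, -5] (depth 3)
After 'push 18': stack = [13, 14, -5, 18] (depth 4)
After 'push -7': stack = [13, 14, -5, 18, -7] (depth 5)
After 'gt': stack = [13, 14, -5, 1] (depth 4)
After 'rot': stack = [13, -5, 1, 14] (depth 4)
After 'over': stack = [13, -5, 1, 14, 1] (depth 5)
After 'eq': stack = [13, -5, 1, 0] (depth 4)
After 'mul': stack = [13, -5, 0] (depth 3)
After 'mul': stack = [13, 0] (depth 2)
After 'mul': stack = [0] (depth 1)
After 'dup': stack = [0, 0] (depth 2)

Answer: 2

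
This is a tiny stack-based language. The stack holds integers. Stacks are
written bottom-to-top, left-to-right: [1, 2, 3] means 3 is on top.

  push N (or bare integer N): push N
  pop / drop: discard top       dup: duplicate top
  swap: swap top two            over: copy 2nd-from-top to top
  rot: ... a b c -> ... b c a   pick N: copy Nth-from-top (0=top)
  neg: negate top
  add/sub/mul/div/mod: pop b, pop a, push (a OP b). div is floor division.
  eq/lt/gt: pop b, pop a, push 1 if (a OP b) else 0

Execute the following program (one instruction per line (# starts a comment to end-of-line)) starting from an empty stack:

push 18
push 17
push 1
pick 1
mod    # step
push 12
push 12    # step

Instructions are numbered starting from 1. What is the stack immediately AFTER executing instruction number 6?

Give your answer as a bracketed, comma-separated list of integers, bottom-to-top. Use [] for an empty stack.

Step 1 ('push 18'): [18]
Step 2 ('push 17'): [18, 17]
Step 3 ('push 1'): [18, 17, 1]
Step 4 ('pick 1'): [18, 17, 1, 17]
Step 5 ('mod'): [18, 17, 1]
Step 6 ('push 12'): [18, 17, 1, 12]

Answer: [18, 17, 1, 12]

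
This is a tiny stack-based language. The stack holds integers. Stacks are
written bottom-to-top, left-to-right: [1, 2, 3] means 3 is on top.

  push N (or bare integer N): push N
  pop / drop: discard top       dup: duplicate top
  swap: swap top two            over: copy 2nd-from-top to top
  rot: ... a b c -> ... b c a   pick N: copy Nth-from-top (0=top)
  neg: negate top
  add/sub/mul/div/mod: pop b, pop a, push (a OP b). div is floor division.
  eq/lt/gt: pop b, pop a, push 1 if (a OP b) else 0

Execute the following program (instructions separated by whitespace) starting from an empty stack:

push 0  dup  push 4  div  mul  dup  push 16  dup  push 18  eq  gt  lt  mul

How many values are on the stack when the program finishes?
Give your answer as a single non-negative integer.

After 'push 0': stack = [0] (depth 1)
After 'dup': stack = [0, 0] (depth 2)
After 'push 4': stack = [0, 0, 4] (depth 3)
After 'div': stack = [0, 0] (depth 2)
After 'mul': stack = [0] (depth 1)
After 'dup': stack = [0, 0] (depth 2)
After 'push 16': stack = [0, 0, 16] (depth 3)
After 'dup': stack = [0, 0, 16, 16] (depth 4)
After 'push 18': stack = [0, 0, 16, 16, 18] (depth 5)
After 'eq': stack = [0, 0, 16, 0] (depth 4)
After 'gt': stack = [0, 0, 1] (depth 3)
After 'lt': stack = [0, 1] (depth 2)
After 'mul': stack = [0] (depth 1)

Answer: 1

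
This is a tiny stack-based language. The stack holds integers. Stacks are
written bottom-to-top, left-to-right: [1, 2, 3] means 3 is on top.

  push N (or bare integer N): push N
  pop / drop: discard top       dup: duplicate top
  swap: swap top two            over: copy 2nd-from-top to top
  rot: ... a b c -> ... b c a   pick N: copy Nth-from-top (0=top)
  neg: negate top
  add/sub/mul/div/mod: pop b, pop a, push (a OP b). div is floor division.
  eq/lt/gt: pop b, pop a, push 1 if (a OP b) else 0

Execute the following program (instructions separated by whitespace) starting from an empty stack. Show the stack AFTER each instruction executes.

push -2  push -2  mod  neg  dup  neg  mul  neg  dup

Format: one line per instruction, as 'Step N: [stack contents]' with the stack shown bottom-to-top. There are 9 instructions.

Step 1: [-2]
Step 2: [-2, -2]
Step 3: [0]
Step 4: [0]
Step 5: [0, 0]
Step 6: [0, 0]
Step 7: [0]
Step 8: [0]
Step 9: [0, 0]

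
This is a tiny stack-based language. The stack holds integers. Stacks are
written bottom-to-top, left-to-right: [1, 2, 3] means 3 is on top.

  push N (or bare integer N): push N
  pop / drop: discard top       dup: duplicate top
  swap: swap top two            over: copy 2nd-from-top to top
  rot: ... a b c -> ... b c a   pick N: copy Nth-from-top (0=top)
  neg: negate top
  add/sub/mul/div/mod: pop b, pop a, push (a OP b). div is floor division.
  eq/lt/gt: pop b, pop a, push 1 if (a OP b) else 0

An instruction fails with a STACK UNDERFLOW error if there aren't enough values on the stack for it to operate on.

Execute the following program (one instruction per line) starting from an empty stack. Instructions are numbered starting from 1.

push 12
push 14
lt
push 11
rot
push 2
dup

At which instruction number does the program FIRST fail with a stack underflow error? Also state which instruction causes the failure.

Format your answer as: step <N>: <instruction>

Step 1 ('push 12'): stack = [12], depth = 1
Step 2 ('push 14'): stack = [12, 14], depth = 2
Step 3 ('lt'): stack = [1], depth = 1
Step 4 ('push 11'): stack = [1, 11], depth = 2
Step 5 ('rot'): needs 3 value(s) but depth is 2 — STACK UNDERFLOW

Answer: step 5: rot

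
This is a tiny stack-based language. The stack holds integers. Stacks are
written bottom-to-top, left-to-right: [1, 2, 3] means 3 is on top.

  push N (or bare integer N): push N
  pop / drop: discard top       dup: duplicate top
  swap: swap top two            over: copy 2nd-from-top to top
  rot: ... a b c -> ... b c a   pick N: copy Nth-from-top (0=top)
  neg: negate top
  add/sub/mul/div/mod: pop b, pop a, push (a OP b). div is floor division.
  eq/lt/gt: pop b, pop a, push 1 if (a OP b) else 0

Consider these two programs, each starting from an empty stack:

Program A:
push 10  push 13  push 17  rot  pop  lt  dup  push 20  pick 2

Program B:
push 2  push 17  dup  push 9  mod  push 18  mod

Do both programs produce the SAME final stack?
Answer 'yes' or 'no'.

Program A trace:
  After 'push 10': [10]
  After 'push 13': [10, 13]
  After 'push 17': [10, 13, 17]
  After 'rot': [13, 17, 10]
  After 'pop': [13, 17]
  After 'lt': [1]
  After 'dup': [1, 1]
  After 'push 20': [1, 1, 20]
  After 'pick 2': [1, 1, 20, 1]
Program A final stack: [1, 1, 20, 1]

Program B trace:
  After 'push 2': [2]
  After 'push 17': [2, 17]
  After 'dup': [2, 17, 17]
  After 'push 9': [2, 17, 17, 9]
  After 'mod': [2, 17, 8]
  After 'push 18': [2, 17, 8, 18]
  After 'mod': [2, 17, 8]
Program B final stack: [2, 17, 8]
Same: no

Answer: no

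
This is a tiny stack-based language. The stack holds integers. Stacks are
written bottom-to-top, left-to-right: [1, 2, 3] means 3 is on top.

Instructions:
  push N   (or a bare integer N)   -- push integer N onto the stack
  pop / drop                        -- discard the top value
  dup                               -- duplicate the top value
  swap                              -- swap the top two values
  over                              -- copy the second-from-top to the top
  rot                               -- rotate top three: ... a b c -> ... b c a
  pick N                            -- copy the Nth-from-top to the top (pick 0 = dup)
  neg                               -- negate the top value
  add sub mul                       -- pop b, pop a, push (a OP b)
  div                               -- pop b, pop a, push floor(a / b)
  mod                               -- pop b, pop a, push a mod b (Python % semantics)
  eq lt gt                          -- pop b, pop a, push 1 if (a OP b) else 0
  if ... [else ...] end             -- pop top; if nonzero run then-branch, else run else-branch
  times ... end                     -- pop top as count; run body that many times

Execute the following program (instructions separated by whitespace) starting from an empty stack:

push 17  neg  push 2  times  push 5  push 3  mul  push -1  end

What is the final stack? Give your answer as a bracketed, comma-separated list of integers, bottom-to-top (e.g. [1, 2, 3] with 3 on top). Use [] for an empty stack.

Answer: [-17, 15, -1, 15, -1]

Derivation:
After 'push 17': [17]
After 'neg': [-17]
After 'push 2': [-17, 2]
After 'times': [-17]
After 'push 5': [-17, 5]
After 'push 3': [-17, 5, 3]
After 'mul': [-17, 15]
After 'push -1': [-17, 15, -1]
After 'push 5': [-17, 15, -1, 5]
After 'push 3': [-17, 15, -1, 5, 3]
After 'mul': [-17, 15, -1, 15]
After 'push -1': [-17, 15, -1, 15, -1]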